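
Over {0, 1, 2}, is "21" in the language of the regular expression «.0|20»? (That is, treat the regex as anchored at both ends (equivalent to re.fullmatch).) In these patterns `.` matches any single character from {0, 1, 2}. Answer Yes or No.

No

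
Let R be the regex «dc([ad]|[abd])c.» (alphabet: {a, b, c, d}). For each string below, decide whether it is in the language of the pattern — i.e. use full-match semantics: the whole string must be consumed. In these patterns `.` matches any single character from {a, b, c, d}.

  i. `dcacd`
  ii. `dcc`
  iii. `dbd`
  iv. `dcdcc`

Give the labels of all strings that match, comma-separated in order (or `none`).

i, iv

i → match
ii → no match
iii → no match — must start with `dc`
iv → match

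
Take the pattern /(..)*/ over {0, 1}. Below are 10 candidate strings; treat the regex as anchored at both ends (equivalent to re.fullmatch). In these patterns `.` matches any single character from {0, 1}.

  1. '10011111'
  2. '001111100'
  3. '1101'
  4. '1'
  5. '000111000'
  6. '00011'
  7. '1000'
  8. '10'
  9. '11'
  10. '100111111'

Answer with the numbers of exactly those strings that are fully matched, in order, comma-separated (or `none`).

1, 3, 7, 8, 9

1 → match
2 → no match
3 → match
4 → no match
5 → no match
6 → no match
7 → match
8 → match
9 → match
10 → no match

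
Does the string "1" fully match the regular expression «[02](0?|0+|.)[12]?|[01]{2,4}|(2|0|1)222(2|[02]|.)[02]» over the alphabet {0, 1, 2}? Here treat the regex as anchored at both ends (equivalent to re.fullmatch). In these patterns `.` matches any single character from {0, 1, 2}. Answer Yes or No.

No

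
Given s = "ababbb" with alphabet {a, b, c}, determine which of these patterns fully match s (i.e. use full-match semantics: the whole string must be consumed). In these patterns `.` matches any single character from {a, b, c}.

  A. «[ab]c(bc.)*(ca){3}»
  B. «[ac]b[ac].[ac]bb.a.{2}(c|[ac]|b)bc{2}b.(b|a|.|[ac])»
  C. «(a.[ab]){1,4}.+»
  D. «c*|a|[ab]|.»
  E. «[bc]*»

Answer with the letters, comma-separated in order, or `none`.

A → no match — must end with "ca"
B → no match
C → match
D → no match
E → no match

C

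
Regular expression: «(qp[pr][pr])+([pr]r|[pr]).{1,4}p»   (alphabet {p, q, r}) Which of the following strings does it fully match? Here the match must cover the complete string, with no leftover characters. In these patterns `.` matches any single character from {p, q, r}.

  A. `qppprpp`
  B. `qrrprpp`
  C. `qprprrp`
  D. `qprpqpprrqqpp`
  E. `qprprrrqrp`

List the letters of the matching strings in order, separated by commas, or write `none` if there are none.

A → match
B → no match — must start with `qp`
C → match
D → match
E → match

A, C, D, E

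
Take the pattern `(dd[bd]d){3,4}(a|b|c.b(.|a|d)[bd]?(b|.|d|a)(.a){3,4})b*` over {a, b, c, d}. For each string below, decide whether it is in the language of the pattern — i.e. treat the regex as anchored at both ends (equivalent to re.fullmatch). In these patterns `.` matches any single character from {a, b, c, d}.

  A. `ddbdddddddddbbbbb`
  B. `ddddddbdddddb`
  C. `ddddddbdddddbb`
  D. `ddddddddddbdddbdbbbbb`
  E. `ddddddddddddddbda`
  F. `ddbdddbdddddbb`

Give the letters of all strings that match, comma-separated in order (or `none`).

A → match
B → match
C → match
D → match
E → match
F → match

A, B, C, D, E, F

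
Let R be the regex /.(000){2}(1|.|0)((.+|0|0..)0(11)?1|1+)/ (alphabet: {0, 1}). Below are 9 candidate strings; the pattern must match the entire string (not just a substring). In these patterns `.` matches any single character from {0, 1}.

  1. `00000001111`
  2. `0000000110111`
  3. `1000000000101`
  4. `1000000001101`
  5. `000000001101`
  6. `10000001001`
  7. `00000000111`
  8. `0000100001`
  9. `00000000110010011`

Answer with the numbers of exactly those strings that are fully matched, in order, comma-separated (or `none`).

1 → match
2 → match
3 → match
4 → match
5 → match
6 → match
7 → match
8 → no match
9 → no match

1, 2, 3, 4, 5, 6, 7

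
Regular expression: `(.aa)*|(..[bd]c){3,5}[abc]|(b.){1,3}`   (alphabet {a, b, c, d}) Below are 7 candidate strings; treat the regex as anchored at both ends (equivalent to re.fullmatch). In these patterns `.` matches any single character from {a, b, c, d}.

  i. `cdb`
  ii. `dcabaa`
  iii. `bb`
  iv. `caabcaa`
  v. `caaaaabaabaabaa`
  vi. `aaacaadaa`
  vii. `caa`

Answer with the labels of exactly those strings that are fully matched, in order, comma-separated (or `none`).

iii, v, vi, vii

i → no match
ii → no match
iii → match
iv → no match
v → match
vi → match
vii → match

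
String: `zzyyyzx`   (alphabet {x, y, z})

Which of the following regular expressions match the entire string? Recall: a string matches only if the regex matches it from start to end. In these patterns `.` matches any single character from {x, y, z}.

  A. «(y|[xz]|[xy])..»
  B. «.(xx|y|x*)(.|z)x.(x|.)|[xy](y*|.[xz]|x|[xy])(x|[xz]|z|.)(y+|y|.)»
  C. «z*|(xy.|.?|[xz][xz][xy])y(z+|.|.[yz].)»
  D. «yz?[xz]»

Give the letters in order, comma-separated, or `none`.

A → no match
B → no match
C → match
D → no match — must start with `y`

C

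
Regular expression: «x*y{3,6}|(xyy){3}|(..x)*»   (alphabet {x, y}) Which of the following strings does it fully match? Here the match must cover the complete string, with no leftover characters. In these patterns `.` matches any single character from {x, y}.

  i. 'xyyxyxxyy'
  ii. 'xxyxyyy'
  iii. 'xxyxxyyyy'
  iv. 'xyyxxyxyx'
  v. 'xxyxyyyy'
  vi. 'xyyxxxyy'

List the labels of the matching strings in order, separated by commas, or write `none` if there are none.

none

i. 'xyyxyxxyy' → no match
ii. 'xxyxyyy' → no match
iii. 'xxyxxyyyy' → no match
iv. 'xyyxxyxyx' → no match
v. 'xxyxyyyy' → no match
vi. 'xyyxxxyy' → no match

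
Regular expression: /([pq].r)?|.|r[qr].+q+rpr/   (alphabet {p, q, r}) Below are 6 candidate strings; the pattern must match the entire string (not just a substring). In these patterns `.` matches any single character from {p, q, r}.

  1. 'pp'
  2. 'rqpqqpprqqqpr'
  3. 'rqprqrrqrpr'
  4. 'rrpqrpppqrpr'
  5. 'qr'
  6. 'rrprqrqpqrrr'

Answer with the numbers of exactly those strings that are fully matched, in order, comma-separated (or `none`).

3, 4

1 → no match
2 → no match
3 → match
4 → match
5 → no match
6 → no match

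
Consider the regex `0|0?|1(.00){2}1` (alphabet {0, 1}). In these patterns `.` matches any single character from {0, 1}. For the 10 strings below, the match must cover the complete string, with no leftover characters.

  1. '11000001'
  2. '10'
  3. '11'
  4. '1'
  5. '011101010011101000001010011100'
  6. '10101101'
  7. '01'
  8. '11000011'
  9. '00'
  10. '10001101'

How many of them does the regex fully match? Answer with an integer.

1 → match
2 → no match
3 → no match
4 → no match
5 → no match
6 → no match
7 → no match
8 → no match
9 → no match
10 → no match
Total matched: 1

1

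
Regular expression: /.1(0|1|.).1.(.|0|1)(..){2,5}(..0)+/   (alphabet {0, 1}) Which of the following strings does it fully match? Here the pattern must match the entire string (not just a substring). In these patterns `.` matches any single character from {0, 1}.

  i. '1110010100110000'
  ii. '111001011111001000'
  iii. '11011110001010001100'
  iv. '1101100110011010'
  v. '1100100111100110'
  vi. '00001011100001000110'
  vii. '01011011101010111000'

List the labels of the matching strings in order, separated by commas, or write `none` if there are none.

i → no match
ii → no match
iii → match
iv → match
v → match
vi → no match
vii → match

iii, iv, v, vii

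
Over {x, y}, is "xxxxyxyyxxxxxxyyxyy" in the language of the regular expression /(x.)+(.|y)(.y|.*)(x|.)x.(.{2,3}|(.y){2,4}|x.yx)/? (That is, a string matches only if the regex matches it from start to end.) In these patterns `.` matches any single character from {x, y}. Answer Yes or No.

No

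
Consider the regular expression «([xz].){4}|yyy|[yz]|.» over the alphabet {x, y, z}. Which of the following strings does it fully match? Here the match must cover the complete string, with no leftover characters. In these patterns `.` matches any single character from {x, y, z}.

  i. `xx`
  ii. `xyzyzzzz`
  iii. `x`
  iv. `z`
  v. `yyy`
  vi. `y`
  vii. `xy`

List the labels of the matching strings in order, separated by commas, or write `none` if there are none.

i → no match
ii → match
iii → match
iv → match
v → match
vi → match
vii → no match

ii, iii, iv, v, vi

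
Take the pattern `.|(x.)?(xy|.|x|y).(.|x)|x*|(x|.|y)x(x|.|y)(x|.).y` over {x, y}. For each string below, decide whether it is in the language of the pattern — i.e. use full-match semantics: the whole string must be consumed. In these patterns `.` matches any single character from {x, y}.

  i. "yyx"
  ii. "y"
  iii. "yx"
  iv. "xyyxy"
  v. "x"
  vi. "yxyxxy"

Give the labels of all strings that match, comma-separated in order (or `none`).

i → match
ii → match
iii → no match
iv → match
v → match
vi → match

i, ii, iv, v, vi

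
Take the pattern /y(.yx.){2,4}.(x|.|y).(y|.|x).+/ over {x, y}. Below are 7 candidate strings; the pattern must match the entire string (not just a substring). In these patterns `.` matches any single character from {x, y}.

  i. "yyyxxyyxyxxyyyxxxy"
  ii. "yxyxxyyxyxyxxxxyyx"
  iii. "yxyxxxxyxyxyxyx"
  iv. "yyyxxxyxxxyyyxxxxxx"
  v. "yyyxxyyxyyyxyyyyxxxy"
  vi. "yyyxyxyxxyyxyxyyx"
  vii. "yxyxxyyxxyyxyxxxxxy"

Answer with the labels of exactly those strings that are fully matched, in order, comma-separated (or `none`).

i → match
ii → match
iii → no match
iv → match
v → match
vi → match
vii → match

i, ii, iv, v, vi, vii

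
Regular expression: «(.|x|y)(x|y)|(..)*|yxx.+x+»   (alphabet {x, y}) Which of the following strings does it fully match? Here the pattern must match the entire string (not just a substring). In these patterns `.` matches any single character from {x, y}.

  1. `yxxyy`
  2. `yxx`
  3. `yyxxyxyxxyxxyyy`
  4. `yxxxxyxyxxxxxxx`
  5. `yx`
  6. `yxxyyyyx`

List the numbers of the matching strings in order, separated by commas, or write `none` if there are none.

4, 5, 6

1 → no match
2 → no match
3 → no match
4 → match
5 → match
6 → match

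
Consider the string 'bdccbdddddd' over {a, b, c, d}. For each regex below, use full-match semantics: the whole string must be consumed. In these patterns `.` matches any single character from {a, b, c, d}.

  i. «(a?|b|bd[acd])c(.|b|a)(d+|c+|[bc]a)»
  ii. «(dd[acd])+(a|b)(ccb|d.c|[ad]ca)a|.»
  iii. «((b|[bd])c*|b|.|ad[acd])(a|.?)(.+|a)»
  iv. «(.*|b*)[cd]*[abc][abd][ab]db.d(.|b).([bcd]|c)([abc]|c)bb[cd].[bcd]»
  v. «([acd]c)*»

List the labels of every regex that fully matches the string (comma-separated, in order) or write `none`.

i → match
ii → no match
iii → match
iv → no match
v → no match

i, iii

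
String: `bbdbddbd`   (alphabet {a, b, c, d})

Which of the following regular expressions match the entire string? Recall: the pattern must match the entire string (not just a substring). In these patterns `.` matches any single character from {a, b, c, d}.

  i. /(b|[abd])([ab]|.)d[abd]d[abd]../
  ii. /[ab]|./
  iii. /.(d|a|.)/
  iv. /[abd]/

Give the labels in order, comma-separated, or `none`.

i → match
ii → no match
iii → no match
iv → no match

i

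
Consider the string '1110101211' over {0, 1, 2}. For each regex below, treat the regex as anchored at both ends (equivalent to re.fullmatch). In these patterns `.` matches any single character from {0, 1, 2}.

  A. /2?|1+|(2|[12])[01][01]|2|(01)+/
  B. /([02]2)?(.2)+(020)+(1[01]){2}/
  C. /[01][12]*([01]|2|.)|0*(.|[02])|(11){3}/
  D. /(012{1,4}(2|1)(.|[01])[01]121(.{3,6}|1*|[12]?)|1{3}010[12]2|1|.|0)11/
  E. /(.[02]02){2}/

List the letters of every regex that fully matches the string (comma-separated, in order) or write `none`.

D

A → no match
B → no match
C → no match
D → match
E → no match — must end with '02'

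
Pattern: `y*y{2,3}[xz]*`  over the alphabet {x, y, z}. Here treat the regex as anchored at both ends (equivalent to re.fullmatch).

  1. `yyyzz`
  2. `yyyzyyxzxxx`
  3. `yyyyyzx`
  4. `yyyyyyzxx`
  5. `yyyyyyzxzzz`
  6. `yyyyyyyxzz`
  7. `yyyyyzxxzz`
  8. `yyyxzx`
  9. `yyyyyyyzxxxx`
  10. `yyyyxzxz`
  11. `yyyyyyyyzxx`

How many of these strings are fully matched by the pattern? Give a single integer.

1. `yyyzz` → match
2. `yyyzyyxzxxx` → no match
3. `yyyyyzx` → match
4. `yyyyyyzxx` → match
5. `yyyyyyzxzzz` → match
6. `yyyyyyyxzz` → match
7. `yyyyyzxxzz` → match
8. `yyyxzx` → match
9. `yyyyyyyzxxxx` → match
10. `yyyyxzxz` → match
11. `yyyyyyyyzxx` → match
Total matched: 10

10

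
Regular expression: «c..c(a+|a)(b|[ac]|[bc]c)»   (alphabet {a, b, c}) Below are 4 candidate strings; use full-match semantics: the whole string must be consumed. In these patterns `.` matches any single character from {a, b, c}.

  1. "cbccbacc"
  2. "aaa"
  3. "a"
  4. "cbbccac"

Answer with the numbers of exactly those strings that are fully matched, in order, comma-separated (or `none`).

none

1 → no match
2 → no match — must start with "c"
3 → no match — must start with "c"
4 → no match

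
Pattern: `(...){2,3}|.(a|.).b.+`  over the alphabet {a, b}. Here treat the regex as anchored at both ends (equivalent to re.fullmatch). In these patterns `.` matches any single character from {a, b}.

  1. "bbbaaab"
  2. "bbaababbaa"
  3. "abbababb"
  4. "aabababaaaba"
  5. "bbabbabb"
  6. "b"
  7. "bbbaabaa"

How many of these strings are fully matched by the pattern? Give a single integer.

1

1 → no match
2 → no match
3 → no match
4 → no match
5 → match
6 → no match
7 → no match
Total matched: 1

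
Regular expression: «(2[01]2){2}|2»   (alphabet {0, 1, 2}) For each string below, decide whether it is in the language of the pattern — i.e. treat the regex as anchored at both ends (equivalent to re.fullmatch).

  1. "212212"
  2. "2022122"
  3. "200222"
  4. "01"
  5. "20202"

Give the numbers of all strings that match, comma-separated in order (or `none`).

1

1 → match
2 → no match
3 → no match
4 → no match — must start with "2"
5 → no match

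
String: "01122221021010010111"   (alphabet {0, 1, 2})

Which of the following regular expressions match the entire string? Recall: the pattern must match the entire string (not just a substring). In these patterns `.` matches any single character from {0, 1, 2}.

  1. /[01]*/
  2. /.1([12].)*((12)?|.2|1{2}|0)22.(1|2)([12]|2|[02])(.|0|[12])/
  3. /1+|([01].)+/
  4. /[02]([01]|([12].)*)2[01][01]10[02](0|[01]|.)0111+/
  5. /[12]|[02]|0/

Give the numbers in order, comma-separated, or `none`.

1 → no match
2 → no match
3 → no match
4 → match
5 → no match

4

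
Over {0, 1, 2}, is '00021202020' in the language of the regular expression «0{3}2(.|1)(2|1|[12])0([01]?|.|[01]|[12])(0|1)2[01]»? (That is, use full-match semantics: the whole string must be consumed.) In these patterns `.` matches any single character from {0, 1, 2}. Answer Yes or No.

Yes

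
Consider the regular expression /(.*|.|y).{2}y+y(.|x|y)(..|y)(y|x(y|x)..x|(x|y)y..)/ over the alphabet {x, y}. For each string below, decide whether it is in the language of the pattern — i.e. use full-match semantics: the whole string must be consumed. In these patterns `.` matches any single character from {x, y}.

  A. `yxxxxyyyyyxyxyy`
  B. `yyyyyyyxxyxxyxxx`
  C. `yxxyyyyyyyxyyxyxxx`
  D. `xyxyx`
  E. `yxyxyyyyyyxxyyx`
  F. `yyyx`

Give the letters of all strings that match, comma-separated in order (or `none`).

C, E

A → no match
B → no match
C → match
D → no match
E → match
F → no match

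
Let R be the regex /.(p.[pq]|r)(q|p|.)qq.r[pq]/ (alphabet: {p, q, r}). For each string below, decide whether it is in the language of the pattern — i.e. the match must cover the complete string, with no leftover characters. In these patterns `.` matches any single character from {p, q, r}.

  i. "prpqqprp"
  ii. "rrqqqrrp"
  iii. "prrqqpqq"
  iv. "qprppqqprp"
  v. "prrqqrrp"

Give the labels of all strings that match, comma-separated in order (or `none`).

i → match
ii → match
iii → no match
iv → match
v → match

i, ii, iv, v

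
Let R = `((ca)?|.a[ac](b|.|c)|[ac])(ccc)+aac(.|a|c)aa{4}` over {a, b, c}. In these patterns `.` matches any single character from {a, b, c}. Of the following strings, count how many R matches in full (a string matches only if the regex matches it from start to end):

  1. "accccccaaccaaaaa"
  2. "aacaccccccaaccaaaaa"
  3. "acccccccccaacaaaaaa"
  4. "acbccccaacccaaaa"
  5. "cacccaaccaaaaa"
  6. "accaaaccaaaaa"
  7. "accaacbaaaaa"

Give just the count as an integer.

1 → match
2 → match
3 → match
4 → no match
5 → match
6 → no match
7. "accaacbaaaaa" → no match
Total matched: 4

4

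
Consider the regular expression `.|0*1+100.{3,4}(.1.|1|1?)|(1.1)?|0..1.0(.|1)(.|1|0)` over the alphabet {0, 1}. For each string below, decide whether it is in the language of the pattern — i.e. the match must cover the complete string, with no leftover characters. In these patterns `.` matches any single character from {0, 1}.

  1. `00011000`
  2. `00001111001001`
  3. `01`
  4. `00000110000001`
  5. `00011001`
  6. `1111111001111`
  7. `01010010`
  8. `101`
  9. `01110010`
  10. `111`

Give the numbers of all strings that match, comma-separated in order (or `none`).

1 → match
2 → match
3 → no match
4 → match
5 → match
6 → match
7 → match
8 → match
9 → match
10 → match

1, 2, 4, 5, 6, 7, 8, 9, 10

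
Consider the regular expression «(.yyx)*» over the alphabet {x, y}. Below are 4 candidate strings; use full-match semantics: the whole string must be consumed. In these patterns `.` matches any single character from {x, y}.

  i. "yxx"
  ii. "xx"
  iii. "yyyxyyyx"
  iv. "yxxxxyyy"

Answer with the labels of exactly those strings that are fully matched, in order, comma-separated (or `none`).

i. "yxx" → no match
ii. "xx" → no match
iii. "yyyxyyyx" → match
iv. "yxxxxyyy" → no match

iii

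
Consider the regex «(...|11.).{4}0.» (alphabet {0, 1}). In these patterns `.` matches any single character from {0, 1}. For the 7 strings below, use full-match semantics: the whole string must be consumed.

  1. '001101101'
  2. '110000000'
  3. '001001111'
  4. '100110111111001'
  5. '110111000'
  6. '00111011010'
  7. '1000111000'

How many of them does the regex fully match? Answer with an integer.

1 → match
2 → match
3 → no match
4 → no match
5 → match
6 → no match
7 → no match
Total matched: 3

3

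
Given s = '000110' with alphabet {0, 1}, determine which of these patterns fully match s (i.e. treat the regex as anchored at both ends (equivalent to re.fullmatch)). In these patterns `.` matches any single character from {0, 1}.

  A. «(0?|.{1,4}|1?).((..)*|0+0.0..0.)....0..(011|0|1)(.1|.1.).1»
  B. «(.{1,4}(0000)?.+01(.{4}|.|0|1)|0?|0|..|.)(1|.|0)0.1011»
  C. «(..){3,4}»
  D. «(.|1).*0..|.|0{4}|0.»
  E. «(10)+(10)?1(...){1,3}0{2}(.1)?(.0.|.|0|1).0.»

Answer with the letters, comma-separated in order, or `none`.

C

A → no match — must end with '1'
B → no match — must end with '1011'
C → match
D → no match
E → no match — must start with '10'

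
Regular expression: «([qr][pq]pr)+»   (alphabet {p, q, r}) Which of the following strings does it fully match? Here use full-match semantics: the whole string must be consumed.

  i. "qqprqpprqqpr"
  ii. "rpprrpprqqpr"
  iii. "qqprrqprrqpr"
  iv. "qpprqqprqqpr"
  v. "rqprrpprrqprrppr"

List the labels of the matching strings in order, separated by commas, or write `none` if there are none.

i → match
ii → match
iii → match
iv → match
v → match

i, ii, iii, iv, v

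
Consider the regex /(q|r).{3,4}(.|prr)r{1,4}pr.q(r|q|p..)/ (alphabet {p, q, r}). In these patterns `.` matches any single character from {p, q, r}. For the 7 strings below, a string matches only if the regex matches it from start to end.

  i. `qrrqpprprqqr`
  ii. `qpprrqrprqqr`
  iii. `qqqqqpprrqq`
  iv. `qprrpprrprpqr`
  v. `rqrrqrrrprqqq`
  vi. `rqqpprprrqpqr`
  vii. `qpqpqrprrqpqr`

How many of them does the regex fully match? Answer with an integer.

6

i → match
ii → match
iii → no match
iv → match
v → match
vi → match
vii → match
Total matched: 6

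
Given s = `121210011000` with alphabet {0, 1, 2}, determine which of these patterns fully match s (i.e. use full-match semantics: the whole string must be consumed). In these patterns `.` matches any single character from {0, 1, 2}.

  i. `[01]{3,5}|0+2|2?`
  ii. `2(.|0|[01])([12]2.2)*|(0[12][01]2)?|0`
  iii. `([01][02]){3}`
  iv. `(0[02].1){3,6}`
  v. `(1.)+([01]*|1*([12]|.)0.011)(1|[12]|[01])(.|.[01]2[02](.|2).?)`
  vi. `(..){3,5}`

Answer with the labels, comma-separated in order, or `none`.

i → no match
ii → no match
iii → no match
iv → no match — must start with `0`
v → match
vi → no match

v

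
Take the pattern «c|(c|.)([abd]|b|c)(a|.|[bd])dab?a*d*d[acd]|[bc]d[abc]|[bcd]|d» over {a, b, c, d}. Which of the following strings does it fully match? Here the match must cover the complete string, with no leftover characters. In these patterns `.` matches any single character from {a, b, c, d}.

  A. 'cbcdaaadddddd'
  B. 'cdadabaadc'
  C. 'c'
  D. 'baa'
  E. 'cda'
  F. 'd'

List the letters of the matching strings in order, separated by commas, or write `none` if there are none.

A, B, C, E, F

A → match
B. 'cdadabaadc' → match
C. 'c' → match
D. 'baa' → no match
E. 'cda' → match
F. 'd' → match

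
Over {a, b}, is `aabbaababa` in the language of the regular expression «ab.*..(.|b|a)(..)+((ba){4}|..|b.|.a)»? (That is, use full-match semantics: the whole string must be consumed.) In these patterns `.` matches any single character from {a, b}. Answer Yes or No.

Every match must start with `ab`, but `aabbaababa` does not.

No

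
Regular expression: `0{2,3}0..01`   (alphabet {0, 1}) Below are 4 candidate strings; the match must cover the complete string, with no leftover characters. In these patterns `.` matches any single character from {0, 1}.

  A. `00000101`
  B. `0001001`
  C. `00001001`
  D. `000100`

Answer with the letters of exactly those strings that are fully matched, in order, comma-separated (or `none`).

A, B, C

A → match
B → match
C → match
D → no match — must end with `01`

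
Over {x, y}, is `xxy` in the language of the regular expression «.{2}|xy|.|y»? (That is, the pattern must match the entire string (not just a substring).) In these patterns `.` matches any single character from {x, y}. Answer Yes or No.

No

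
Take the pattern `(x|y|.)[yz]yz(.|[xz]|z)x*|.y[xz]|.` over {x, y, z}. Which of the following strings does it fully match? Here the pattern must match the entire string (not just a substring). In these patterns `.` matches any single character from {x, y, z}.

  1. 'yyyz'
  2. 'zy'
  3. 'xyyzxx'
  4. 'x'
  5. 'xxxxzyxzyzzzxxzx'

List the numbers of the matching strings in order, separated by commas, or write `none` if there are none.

3, 4

1 → no match
2 → no match
3 → match
4 → match
5 → no match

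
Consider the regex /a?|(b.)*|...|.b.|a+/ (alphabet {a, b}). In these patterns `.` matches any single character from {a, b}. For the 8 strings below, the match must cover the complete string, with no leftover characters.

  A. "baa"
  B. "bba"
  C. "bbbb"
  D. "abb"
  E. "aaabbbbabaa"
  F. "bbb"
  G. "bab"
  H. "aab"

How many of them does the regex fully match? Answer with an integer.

7

A → match
B → match
C → match
D → match
E → no match
F → match
G → match
H → match
Total matched: 7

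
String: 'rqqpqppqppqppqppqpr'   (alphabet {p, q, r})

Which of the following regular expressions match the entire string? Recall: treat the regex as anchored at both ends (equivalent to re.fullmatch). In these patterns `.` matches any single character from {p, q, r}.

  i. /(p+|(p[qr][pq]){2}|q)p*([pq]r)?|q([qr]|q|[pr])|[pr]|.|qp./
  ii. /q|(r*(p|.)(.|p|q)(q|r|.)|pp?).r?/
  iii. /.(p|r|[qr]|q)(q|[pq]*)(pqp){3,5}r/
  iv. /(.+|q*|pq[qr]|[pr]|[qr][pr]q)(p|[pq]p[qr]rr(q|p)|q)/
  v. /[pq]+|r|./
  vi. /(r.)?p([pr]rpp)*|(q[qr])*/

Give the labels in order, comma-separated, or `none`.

i → no match
ii → no match
iii → match
iv → no match
v → no match
vi → no match

iii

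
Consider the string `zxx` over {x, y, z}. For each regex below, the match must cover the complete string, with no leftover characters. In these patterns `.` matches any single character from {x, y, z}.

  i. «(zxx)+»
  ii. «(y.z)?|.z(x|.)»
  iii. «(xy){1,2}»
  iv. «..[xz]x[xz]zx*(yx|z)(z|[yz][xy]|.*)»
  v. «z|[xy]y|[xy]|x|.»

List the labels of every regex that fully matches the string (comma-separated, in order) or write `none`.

i

i → match
ii → no match
iii → no match — must start with `xy`
iv → no match
v → no match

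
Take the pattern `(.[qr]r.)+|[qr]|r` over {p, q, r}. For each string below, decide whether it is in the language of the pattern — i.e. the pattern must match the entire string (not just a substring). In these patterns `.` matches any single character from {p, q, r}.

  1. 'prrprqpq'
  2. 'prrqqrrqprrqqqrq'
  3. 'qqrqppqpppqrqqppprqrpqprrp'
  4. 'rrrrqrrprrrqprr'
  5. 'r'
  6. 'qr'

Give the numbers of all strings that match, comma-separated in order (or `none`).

2, 5

1 → no match
2 → match
3 → no match
4 → no match
5 → match
6 → no match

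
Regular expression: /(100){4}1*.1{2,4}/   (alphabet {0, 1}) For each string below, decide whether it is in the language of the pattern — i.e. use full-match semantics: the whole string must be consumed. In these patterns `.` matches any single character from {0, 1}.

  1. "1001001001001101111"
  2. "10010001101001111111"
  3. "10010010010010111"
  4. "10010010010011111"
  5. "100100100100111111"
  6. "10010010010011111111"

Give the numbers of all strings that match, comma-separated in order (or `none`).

1, 3, 4, 5, 6

1 → match
2 → no match
3 → match
4 → match
5 → match
6 → match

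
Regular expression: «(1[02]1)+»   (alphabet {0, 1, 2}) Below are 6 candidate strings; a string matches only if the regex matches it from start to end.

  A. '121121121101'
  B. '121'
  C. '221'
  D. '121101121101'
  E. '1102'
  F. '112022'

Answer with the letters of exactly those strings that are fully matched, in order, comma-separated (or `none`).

A → match
B → match
C → no match — must start with '1'
D → match
E → no match — must end with '1'
F → no match — must end with '1'

A, B, D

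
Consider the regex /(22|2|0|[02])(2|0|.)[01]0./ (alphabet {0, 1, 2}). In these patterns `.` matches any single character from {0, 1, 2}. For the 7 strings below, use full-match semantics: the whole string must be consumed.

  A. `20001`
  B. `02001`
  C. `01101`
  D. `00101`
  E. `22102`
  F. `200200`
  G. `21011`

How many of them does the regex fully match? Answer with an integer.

5

A → match
B → match
C → match
D → match
E → match
F → no match
G → no match
Total matched: 5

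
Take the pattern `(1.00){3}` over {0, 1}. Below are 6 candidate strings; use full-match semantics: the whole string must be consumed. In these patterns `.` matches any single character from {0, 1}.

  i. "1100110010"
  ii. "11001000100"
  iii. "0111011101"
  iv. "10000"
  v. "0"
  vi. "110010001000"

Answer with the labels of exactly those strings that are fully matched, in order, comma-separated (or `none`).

i → no match — must end with "00"
ii → no match
iii → no match — must start with "1"
iv → no match
v → no match — must start with "1"
vi → match

vi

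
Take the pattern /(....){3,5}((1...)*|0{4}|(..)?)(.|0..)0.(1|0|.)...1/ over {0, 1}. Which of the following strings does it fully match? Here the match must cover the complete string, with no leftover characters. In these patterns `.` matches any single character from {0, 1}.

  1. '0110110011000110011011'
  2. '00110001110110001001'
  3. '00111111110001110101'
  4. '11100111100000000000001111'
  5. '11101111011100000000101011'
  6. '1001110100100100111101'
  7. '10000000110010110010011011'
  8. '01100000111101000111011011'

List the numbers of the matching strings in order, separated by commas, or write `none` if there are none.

1 → match
2 → match
3 → no match
4 → match
5 → match
6 → match
7 → match
8 → no match

1, 2, 4, 5, 6, 7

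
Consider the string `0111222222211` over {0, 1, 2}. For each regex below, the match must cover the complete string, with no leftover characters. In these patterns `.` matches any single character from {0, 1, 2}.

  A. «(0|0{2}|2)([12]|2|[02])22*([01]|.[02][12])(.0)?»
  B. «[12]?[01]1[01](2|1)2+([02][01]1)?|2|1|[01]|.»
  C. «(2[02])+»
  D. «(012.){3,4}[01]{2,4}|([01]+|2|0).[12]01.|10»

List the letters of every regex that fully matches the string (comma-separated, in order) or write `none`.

B

A → no match
B → match
C → no match — must start with `2`
D → no match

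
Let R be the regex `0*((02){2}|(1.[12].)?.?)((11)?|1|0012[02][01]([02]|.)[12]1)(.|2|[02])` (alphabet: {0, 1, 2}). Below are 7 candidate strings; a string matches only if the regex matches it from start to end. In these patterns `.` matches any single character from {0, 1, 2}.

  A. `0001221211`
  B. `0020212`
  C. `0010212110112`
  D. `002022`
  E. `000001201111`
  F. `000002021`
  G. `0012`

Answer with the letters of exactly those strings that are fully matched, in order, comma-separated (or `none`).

A, B, D, F, G

A → match
B → match
C → no match
D → match
E → no match
F → match
G → match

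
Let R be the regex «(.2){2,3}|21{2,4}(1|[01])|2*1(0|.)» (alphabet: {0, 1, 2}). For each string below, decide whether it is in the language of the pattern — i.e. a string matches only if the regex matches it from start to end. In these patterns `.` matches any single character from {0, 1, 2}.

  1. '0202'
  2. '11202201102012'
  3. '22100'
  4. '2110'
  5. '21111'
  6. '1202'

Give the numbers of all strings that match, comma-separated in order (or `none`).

1, 4, 5, 6

1. '0202' → match
2 → no match
3. '22100' → no match
4. '2110' → match
5. '21111' → match
6. '1202' → match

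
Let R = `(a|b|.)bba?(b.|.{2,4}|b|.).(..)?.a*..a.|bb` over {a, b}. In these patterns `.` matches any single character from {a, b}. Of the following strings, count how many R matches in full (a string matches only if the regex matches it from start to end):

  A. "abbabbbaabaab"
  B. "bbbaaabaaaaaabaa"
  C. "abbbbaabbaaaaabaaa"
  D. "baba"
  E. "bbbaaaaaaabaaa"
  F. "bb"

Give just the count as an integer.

5

A → match
B → match
C → match
D → no match
E → match
F → match
Total matched: 5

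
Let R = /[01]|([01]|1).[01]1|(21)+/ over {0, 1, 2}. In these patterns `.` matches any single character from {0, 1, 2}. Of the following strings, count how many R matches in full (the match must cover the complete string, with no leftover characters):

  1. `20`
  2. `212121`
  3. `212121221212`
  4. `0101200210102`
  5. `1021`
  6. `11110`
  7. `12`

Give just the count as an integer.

1 → no match
2 → match
3 → no match
4 → no match
5 → no match
6 → no match
7 → no match
Total matched: 1

1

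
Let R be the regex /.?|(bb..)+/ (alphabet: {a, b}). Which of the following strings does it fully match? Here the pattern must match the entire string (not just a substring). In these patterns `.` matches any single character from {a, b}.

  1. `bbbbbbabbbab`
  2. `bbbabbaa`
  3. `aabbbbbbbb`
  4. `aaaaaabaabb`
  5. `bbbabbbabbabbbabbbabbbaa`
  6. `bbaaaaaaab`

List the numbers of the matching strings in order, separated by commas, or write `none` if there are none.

1, 2, 5

1. `bbbbbbabbbab` → match
2. `bbbabbaa` → match
3. `aabbbbbbbb` → no match
4. `aaaaaabaabb` → no match
5 → match
6. `bbaaaaaaab` → no match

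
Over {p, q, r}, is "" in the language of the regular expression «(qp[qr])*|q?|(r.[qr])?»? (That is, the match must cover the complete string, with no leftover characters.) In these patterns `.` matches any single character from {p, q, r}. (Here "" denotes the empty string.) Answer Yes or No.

Yes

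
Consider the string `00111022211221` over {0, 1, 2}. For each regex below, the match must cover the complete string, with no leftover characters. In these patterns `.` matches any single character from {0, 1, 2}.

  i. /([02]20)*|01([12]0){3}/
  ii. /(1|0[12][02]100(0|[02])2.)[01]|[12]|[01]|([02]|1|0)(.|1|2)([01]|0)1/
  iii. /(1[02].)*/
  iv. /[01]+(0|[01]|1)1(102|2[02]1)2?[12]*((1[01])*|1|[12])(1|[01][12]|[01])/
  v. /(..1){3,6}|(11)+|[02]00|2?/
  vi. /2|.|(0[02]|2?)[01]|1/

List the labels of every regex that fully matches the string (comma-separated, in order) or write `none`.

iv

i → no match
ii → no match
iii → no match
iv → match
v → no match
vi → no match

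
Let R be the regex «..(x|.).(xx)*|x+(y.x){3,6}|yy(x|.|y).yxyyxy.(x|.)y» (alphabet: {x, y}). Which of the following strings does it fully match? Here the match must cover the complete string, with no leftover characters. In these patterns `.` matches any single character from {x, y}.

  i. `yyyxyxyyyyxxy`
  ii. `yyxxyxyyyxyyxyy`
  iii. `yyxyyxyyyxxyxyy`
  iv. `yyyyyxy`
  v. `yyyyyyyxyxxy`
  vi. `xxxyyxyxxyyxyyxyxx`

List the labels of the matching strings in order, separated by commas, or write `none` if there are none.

vi

i → no match
ii → no match
iii → no match
iv. `yyyyyxy` → no match
v. `yyyyyyyxyxxy` → no match
vi → match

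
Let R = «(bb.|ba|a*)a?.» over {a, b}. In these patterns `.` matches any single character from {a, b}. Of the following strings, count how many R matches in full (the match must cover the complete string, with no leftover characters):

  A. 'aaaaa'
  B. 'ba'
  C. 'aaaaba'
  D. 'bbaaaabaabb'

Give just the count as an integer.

1

A → match
B → no match
C → no match
D → no match
Total matched: 1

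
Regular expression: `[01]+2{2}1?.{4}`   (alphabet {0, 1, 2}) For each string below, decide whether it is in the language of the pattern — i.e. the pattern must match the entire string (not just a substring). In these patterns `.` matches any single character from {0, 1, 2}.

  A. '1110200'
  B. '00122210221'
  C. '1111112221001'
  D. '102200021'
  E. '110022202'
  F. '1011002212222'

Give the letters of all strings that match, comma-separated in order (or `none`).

F

A. '1110200' → no match
B. '00122210221' → no match
C → no match
D. '102200021' → no match
E. '110022202' → no match
F → match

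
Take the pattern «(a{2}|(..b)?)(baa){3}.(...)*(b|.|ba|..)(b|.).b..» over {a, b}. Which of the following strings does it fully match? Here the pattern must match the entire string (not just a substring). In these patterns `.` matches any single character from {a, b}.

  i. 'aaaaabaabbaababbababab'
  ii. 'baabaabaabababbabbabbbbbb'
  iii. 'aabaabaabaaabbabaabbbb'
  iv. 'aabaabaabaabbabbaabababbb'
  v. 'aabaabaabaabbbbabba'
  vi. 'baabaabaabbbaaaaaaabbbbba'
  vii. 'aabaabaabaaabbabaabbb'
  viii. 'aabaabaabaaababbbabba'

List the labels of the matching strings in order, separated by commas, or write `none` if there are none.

i → no match
ii → match
iii → match
iv → match
v → match
vi → match
vii → match
viii → match

ii, iii, iv, v, vi, vii, viii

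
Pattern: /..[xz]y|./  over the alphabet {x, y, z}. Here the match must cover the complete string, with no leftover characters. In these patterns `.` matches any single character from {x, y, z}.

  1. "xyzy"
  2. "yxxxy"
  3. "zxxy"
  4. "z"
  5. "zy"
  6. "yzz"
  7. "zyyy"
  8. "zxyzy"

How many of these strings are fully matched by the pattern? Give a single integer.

1 → match
2 → no match
3 → match
4 → match
5 → no match
6 → no match
7 → no match
8 → no match
Total matched: 3

3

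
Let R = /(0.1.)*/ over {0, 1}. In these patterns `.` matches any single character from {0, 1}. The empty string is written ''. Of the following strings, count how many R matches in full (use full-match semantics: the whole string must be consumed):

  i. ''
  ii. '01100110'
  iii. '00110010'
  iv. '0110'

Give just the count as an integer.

4

i → match
ii → match
iii → match
iv → match
Total matched: 4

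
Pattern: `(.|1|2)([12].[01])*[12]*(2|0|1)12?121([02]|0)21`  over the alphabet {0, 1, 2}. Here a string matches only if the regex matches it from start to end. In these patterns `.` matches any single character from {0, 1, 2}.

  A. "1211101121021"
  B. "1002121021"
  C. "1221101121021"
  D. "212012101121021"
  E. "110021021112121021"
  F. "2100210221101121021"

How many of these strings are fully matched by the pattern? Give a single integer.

5

A → match
B → no match
C → match
D → match
E → match
F → match
Total matched: 5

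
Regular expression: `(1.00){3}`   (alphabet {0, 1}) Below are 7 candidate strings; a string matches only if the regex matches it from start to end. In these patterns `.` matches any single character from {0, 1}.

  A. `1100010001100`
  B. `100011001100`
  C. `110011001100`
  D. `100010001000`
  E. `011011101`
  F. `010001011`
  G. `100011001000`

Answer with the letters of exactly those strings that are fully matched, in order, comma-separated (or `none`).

A → no match
B → match
C → match
D → match
E → no match — must start with `1`
F → no match — must start with `1`
G → match

B, C, D, G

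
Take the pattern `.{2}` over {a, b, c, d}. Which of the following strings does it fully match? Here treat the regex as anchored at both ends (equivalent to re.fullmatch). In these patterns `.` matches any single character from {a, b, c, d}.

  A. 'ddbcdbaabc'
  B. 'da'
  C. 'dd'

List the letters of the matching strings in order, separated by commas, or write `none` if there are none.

B, C

A → no match
B → match
C → match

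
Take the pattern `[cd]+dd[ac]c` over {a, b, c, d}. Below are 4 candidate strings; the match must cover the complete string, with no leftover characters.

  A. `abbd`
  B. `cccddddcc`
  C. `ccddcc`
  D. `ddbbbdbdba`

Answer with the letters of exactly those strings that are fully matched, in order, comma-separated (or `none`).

A → no match — must end with `c`
B → match
C → match
D → no match — must end with `c`

B, C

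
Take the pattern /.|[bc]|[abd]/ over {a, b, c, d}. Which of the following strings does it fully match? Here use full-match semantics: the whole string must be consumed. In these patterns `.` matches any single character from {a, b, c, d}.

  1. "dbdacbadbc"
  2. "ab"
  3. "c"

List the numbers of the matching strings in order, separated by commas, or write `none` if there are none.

1 → no match
2 → no match
3 → match

3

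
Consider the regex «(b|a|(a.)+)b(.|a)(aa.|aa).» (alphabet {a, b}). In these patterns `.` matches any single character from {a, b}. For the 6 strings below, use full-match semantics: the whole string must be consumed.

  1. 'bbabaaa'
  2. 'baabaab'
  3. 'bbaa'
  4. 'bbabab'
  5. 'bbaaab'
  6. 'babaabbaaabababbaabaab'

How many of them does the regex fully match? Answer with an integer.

1

1. 'bbabaaa' → no match
2. 'baabaab' → no match
3. 'bbaa' → no match
4. 'bbabab' → no match
5. 'bbaaab' → match
6 → no match
Total matched: 1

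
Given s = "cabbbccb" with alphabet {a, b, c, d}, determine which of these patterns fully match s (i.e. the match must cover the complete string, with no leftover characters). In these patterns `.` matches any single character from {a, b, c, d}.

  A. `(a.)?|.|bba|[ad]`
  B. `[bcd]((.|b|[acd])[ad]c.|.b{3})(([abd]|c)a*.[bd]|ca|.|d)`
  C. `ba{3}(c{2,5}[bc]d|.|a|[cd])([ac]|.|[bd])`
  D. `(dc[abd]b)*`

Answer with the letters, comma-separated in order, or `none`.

A → no match
B → match
C → no match — must start with "ba"
D → no match

B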